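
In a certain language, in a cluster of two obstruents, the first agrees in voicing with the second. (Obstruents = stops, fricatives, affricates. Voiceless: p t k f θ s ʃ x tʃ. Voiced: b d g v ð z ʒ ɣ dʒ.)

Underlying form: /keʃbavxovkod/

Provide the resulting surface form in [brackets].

[keʒbafxofkod]

/ʃ/ before /b/ (voiced) → [ʒ]
/v/ before /x/ (voiceless) → [f]
/v/ before /k/ (voiceless) → [f]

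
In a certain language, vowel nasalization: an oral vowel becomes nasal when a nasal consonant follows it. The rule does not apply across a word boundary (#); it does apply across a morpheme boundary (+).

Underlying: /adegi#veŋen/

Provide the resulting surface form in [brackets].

[adegi#vẽŋẽn]

/e/ before nasal /ŋ/ → [ẽ]
/e/ before nasal /n/ → [ẽ]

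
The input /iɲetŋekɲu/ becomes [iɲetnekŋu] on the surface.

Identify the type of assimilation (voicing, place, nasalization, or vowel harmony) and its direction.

place assimilation, progressive

/ŋ/→[n] /ɲ/→[ŋ].
Each target copies a feature from the preceding segment, so the direction is progressive.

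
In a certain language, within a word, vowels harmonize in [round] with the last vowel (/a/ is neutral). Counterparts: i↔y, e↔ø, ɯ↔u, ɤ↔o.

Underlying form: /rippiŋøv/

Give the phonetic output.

[ryppyŋøv]

/i/ harmonizes with /ø/ ([+round]) → [y]
/i/ harmonizes with /ø/ ([+round]) → [y]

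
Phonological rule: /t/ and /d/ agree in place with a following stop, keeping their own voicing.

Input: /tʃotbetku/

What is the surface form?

/t/ before /b/ (labial) → [p]
/t/ before /k/ (velar) → [k]

[tʃopbekku]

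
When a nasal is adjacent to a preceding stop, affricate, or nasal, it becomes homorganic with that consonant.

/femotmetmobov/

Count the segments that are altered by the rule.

2

/m/ after /t/ (alveolar) → [n]
/m/ after /t/ (alveolar) → [n]
2 segments change.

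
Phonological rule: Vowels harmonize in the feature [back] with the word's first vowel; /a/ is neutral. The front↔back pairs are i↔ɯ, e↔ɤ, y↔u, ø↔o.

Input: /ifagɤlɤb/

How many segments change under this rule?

2

/ɤ/ harmonizes with /i/ ([-back]) → [e]
/ɤ/ harmonizes with /i/ ([-back]) → [e]
2 segments change.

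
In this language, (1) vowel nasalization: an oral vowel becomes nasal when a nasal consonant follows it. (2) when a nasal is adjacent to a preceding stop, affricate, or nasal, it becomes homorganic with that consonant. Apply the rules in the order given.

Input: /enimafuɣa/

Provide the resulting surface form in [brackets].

[ẽnĩmafuɣa]

Rule 1: /e/ before nasal /n/ → [ẽ]
Rule 1: /i/ before nasal /m/ → [ĩ]
After rule 1: ẽnĩmafuɣa
Rule 2: no segment meets the rule's conditions; no change.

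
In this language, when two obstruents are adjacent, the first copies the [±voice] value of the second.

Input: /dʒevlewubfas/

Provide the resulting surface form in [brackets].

/b/ before /f/ (voiceless) → [p]

[dʒevlewupfas]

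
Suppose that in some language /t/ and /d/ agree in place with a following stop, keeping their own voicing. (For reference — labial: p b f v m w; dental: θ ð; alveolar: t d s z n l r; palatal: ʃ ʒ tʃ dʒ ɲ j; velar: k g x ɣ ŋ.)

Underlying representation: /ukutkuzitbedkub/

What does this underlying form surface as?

/t/ before /k/ (velar) → [k]
/t/ before /b/ (labial) → [p]
/d/ before /k/ (velar) → [g]

[ukukkuzipbegkub]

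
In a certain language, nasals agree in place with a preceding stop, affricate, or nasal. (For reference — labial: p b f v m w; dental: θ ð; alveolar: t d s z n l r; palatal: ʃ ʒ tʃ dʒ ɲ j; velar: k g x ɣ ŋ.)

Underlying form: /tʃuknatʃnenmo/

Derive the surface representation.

[tʃukŋatʃɲenno]

/n/ after /k/ (velar) → [ŋ]
/n/ after /tʃ/ (palatal) → [ɲ]
/m/ after /n/ (alveolar) → [n]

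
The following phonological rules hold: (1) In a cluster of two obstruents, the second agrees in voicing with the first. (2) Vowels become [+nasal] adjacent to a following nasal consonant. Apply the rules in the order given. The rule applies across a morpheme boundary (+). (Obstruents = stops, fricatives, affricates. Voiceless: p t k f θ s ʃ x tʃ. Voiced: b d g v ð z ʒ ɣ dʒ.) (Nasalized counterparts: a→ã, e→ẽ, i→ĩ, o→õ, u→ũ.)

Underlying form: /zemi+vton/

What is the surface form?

[zẽmi+vdõn]

Rule 1: /t/ after /v/ (voiced) → [d]
After rule 1: zemi+vdon
Rule 2: /e/ before nasal /m/ → [ẽ]
Rule 2: /o/ before nasal /n/ → [õ]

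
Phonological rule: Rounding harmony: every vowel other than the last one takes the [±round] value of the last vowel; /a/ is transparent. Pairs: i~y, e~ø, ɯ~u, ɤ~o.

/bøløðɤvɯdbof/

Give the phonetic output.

[bøløðovudbof]

/ɤ/ harmonizes with /o/ ([+round]) → [o]
/ɯ/ harmonizes with /o/ ([+round]) → [u]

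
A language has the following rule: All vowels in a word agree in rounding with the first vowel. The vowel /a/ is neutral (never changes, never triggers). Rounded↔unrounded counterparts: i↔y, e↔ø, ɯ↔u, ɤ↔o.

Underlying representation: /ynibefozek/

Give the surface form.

/i/ harmonizes with /y/ ([+round]) → [y]
/e/ harmonizes with /y/ ([+round]) → [ø]
/e/ harmonizes with /y/ ([+round]) → [ø]

[ynybøfozøk]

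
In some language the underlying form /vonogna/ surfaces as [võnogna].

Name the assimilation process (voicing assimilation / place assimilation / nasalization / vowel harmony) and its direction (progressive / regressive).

nasalization, regressive

/o/→[õ].
Each target copies a feature from the following segment, so the direction is regressive.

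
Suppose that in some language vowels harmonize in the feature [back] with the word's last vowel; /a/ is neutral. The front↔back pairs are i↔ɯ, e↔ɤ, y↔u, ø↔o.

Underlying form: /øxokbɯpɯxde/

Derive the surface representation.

/o/ harmonizes with /e/ ([-back]) → [ø]
/ɯ/ harmonizes with /e/ ([-back]) → [i]
/ɯ/ harmonizes with /e/ ([-back]) → [i]

[øxøkbipixde]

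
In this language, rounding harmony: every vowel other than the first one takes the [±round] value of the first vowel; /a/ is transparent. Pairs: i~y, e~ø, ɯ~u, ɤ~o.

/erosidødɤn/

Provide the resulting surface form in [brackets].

[erɤsidedɤn]

/o/ harmonizes with /e/ ([-round]) → [ɤ]
/ø/ harmonizes with /e/ ([-round]) → [e]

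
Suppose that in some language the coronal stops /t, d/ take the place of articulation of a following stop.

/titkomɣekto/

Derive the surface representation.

[tikkomɣekto]

/t/ before /k/ (velar) → [k]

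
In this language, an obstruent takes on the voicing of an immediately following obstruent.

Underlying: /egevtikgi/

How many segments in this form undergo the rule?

2

/v/ before /t/ (voiceless) → [f]
/k/ before /g/ (voiced) → [g]
2 segments change.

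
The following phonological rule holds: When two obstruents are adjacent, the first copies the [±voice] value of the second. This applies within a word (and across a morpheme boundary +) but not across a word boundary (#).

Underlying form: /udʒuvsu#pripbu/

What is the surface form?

[udʒufsu#pribbu]

/v/ before /s/ (voiceless) → [f]
/p/ before /b/ (voiced) → [b]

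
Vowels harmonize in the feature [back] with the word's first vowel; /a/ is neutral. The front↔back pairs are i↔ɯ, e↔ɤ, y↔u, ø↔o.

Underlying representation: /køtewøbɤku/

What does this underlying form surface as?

[køtewøbeky]

/ɤ/ harmonizes with /ø/ ([-back]) → [e]
/u/ harmonizes with /ø/ ([-back]) → [y]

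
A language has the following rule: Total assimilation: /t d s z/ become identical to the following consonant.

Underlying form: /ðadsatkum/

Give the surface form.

[ðassakkum]

/d/ before /s/ → [s] (total assimilation)
/t/ before /k/ → [k] (total assimilation)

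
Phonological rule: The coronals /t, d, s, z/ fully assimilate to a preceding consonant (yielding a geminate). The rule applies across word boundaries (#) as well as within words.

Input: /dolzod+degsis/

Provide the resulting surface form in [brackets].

[dollod+deggis]

/z/ after /l/ → [l] (total assimilation)
/s/ after /g/ → [g] (total assimilation)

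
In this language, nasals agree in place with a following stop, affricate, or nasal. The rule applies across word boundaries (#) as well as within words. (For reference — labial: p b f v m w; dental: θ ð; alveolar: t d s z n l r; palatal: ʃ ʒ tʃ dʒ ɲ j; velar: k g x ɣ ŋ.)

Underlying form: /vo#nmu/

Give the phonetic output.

[vo#mmu]

/n/ before /m/ (labial) → [m]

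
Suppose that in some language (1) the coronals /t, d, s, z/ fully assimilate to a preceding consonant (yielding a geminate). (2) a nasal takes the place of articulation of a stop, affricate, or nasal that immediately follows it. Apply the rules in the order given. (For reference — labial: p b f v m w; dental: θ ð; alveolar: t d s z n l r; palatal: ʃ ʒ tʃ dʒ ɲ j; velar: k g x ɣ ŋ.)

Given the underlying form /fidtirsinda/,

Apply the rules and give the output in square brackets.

[fiddirrinna]

Rule 1: /t/ after /d/ → [d] (total assimilation)
Rule 1: /s/ after /r/ → [r] (total assimilation)
Rule 1: /d/ after /n/ → [n] (total assimilation)
After rule 1: fiddirrinna
Rule 2: no segment meets the rule's conditions; no change.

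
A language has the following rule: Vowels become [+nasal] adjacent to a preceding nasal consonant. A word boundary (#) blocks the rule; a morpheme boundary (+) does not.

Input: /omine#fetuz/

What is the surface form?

/i/ after nasal /m/ → [ĩ]
/e/ after nasal /n/ → [ẽ]

[omĩnẽ#fetuz]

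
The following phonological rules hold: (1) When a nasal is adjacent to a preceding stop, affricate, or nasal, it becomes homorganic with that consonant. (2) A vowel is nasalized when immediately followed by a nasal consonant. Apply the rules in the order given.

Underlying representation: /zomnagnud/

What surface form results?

Rule 1: /n/ after /m/ (labial) → [m]
Rule 1: /n/ after /g/ (velar) → [ŋ]
After rule 1: zommagŋud
Rule 2: /o/ before nasal /m/ → [õ]

[zõmmagŋud]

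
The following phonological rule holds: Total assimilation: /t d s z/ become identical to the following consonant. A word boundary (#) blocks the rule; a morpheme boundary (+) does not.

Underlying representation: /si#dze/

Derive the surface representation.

[si#zze]

/d/ before /z/ → [z] (total assimilation)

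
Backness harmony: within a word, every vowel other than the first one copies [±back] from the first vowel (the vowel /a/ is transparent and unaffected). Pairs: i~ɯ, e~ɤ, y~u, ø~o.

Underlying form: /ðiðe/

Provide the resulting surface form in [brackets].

[ðiðe]

no segment meets the rule's conditions; no change.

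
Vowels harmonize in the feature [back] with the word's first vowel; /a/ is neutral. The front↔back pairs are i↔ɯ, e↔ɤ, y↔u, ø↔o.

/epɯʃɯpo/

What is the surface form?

[epiʃipø]

/ɯ/ harmonizes with /e/ ([-back]) → [i]
/ɯ/ harmonizes with /e/ ([-back]) → [i]
/o/ harmonizes with /e/ ([-back]) → [ø]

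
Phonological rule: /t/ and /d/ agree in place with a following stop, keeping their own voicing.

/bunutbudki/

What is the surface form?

[bunupbugki]

/t/ before /b/ (labial) → [p]
/d/ before /k/ (velar) → [g]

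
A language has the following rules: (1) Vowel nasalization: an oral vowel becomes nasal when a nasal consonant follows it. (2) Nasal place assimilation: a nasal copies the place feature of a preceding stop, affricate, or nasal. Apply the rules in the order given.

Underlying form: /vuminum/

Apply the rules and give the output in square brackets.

[vũmĩnũm]

Rule 1: /u/ before nasal /m/ → [ũ]
Rule 1: /i/ before nasal /n/ → [ĩ]
Rule 1: /u/ before nasal /m/ → [ũ]
After rule 1: vũmĩnũm
Rule 2: no segment meets the rule's conditions; no change.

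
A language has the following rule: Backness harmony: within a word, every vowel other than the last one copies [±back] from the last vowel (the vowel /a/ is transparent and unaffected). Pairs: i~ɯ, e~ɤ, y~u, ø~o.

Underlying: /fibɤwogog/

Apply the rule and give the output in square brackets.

/i/ harmonizes with /o/ ([+back]) → [ɯ]

[fɯbɤwogog]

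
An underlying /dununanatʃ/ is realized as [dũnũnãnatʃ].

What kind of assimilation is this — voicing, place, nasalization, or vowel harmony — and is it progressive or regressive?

/u/→[ũ] /u/→[ũ] /a/→[ã].
Each target copies a feature from the following segment, so the direction is regressive.

nasalization, regressive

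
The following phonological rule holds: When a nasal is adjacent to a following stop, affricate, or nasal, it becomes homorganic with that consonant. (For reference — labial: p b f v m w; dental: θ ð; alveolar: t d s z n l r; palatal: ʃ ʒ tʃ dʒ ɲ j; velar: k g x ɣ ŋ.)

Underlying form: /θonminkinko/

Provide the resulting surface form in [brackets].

[θommiŋkiŋko]

/n/ before /m/ (labial) → [m]
/n/ before /k/ (velar) → [ŋ]
/n/ before /k/ (velar) → [ŋ]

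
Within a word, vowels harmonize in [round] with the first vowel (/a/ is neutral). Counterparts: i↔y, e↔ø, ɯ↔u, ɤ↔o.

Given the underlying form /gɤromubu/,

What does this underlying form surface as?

/o/ harmonizes with /ɤ/ ([-round]) → [ɤ]
/u/ harmonizes with /ɤ/ ([-round]) → [ɯ]
/u/ harmonizes with /ɤ/ ([-round]) → [ɯ]

[gɤrɤmɯbɯ]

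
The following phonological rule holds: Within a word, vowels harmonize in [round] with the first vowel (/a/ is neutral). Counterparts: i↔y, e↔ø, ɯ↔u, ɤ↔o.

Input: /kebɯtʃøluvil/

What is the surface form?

/ø/ harmonizes with /e/ ([-round]) → [e]
/u/ harmonizes with /e/ ([-round]) → [ɯ]

[kebɯtʃelɯvil]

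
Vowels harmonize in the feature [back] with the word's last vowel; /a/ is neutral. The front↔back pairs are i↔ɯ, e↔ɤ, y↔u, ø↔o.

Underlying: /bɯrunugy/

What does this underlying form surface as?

[birynygy]

/ɯ/ harmonizes with /y/ ([-back]) → [i]
/u/ harmonizes with /y/ ([-back]) → [y]
/u/ harmonizes with /y/ ([-back]) → [y]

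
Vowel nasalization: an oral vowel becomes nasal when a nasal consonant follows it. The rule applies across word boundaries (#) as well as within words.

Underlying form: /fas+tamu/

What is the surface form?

/a/ before nasal /m/ → [ã]

[fas+tãmu]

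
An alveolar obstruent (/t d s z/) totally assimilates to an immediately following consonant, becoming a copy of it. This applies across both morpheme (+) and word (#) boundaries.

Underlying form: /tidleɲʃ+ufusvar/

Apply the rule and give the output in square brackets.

[tilleɲʃ+ufuvvar]

/d/ before /l/ → [l] (total assimilation)
/s/ before /v/ → [v] (total assimilation)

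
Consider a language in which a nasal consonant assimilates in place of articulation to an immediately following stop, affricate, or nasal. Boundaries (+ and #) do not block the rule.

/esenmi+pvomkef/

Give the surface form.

/n/ before /m/ (labial) → [m]
/m/ before /k/ (velar) → [ŋ]

[esemmi+pvoŋkef]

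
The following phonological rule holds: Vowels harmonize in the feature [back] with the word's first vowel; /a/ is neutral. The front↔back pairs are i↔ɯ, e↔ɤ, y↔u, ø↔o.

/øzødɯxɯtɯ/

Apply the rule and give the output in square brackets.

[øzødixiti]

/ɯ/ harmonizes with /ø/ ([-back]) → [i]
/ɯ/ harmonizes with /ø/ ([-back]) → [i]
/ɯ/ harmonizes with /ø/ ([-back]) → [i]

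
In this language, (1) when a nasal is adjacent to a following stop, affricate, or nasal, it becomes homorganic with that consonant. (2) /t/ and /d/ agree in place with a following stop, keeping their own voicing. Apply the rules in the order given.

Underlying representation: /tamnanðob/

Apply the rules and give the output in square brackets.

[tannanðob]

Rule 1: /m/ before /n/ (alveolar) → [n]
After rule 1: tannanðob
Rule 2: no segment meets the rule's conditions; no change.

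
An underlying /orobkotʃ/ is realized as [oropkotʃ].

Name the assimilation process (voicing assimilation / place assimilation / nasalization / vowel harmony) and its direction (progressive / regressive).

voicing assimilation, regressive

/b/→[p].
Each target copies a feature from the following segment, so the direction is regressive.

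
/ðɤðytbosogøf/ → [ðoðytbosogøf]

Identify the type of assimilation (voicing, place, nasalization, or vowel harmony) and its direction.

/ɤ/→[o].
Vowels agree with the last vowel, so the harmony is regressive.

vowel harmony, regressive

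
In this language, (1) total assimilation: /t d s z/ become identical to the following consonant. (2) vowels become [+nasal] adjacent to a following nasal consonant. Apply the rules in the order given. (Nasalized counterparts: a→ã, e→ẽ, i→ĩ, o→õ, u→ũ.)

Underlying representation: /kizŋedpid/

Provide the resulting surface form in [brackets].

Rule 1: /z/ before /ŋ/ → [ŋ] (total assimilation)
Rule 1: /d/ before /p/ → [p] (total assimilation)
After rule 1: kiŋŋeppid
Rule 2: /i/ before nasal /ŋ/ → [ĩ]

[kĩŋŋeppid]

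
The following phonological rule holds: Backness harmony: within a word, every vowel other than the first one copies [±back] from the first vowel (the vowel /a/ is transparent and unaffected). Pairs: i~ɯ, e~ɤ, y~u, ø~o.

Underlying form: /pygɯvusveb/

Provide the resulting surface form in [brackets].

/ɯ/ harmonizes with /y/ ([-back]) → [i]
/u/ harmonizes with /y/ ([-back]) → [y]

[pygivysveb]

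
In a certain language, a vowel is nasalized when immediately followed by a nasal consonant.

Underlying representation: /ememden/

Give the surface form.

/e/ before nasal /m/ → [ẽ]
/e/ before nasal /m/ → [ẽ]
/e/ before nasal /n/ → [ẽ]

[ẽmẽmdẽn]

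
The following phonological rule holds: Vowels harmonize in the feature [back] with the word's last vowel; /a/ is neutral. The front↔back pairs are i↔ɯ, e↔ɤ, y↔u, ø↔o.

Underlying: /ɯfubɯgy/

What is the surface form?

/ɯ/ harmonizes with /y/ ([-back]) → [i]
/u/ harmonizes with /y/ ([-back]) → [y]
/ɯ/ harmonizes with /y/ ([-back]) → [i]

[ifybigy]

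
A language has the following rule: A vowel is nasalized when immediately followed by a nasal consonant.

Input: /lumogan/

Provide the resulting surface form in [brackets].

[lũmogãn]

/u/ before nasal /m/ → [ũ]
/a/ before nasal /n/ → [ã]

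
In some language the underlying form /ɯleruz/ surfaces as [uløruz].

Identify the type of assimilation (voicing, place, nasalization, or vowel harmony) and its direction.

vowel harmony, regressive

/ɯ/→[u] /e/→[ø].
Vowels agree with the last vowel, so the harmony is regressive.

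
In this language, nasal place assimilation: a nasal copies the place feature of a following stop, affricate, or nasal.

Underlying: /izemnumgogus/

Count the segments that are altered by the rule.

2

/m/ before /n/ (alveolar) → [n]
/m/ before /g/ (velar) → [ŋ]
2 segments change.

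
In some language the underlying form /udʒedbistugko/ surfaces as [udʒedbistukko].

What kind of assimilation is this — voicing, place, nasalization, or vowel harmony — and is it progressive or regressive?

voicing assimilation, regressive

/g/→[k].
Each target copies a feature from the following segment, so the direction is regressive.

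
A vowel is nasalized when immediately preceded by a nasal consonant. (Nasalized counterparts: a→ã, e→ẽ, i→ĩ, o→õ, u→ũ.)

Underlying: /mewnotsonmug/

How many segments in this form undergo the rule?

/e/ after nasal /m/ → [ẽ]
/o/ after nasal /n/ → [õ]
/u/ after nasal /m/ → [ũ]
3 segments change.

3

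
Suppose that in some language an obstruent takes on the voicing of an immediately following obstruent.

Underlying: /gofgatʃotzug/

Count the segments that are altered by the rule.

/f/ before /g/ (voiced) → [v]
/t/ before /z/ (voiced) → [d]
2 segments change.

2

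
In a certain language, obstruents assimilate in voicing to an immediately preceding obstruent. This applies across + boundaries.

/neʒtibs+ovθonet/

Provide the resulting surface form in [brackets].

[neʒdibz+ovðonet]

/t/ after /ʒ/ (voiced) → [d]
/s/ after /b/ (voiced) → [z]
/θ/ after /v/ (voiced) → [ð]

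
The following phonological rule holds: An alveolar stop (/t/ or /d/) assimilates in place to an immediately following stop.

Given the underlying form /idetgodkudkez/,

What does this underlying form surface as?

/t/ before /g/ (velar) → [k]
/d/ before /k/ (velar) → [g]
/d/ before /k/ (velar) → [g]

[idekgogkugkez]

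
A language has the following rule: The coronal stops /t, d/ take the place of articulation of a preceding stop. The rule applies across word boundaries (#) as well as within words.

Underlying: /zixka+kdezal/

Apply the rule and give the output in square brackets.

/d/ after /k/ (velar) → [g]

[zixka+kgezal]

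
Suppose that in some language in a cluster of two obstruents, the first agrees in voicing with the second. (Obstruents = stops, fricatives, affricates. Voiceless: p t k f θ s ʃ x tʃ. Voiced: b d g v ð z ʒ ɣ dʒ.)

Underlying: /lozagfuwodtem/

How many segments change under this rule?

2

/g/ before /f/ (voiceless) → [k]
/d/ before /t/ (voiceless) → [t]
2 segments change.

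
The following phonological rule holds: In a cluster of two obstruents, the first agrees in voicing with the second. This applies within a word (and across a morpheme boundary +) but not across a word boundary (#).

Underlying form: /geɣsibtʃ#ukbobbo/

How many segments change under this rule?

/ɣ/ before /s/ (voiceless) → [x]
/b/ before /tʃ/ (voiceless) → [p]
/k/ before /b/ (voiced) → [g]
3 segments change.

3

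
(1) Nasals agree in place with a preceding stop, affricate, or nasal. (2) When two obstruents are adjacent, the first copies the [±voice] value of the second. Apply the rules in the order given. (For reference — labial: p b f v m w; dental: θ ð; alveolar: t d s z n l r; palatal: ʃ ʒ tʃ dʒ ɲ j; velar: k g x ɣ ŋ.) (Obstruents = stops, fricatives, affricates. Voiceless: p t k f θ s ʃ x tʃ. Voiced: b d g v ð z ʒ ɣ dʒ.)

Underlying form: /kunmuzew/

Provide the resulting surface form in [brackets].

Rule 1: /m/ after /n/ (alveolar) → [n]
After rule 1: kunnuzew
Rule 2: no segment meets the rule's conditions; no change.

[kunnuzew]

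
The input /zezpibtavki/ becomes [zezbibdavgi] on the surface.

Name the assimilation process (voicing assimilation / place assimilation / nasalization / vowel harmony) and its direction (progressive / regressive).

voicing assimilation, progressive

/p/→[b] /t/→[d] /k/→[g].
Each target copies a feature from the preceding segment, so the direction is progressive.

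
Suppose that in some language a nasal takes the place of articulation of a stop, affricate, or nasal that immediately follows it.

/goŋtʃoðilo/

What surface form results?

[goɲtʃoðilo]

/ŋ/ before /tʃ/ (palatal) → [ɲ]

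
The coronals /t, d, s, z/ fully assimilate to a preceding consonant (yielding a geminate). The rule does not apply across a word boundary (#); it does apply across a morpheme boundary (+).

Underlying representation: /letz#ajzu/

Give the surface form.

/z/ after /t/ → [t] (total assimilation)
/z/ after /j/ → [j] (total assimilation)

[lett#ajju]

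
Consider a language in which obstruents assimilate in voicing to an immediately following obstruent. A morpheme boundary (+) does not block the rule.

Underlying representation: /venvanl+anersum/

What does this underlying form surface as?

[venvanl+anersum]

no segment meets the rule's conditions; no change.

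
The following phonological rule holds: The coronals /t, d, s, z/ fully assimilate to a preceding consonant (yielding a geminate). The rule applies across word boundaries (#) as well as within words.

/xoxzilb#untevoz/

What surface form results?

/z/ after /x/ → [x] (total assimilation)
/t/ after /n/ → [n] (total assimilation)

[xoxxilb#unnevoz]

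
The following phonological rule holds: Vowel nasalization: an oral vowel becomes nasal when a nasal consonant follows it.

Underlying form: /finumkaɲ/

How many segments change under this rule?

/i/ before nasal /n/ → [ĩ]
/u/ before nasal /m/ → [ũ]
/a/ before nasal /ɲ/ → [ã]
3 segments change.

3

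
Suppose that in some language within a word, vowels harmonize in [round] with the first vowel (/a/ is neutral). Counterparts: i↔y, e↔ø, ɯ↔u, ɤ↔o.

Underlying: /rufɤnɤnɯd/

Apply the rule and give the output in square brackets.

[rufononud]

/ɤ/ harmonizes with /u/ ([+round]) → [o]
/ɤ/ harmonizes with /u/ ([+round]) → [o]
/ɯ/ harmonizes with /u/ ([+round]) → [u]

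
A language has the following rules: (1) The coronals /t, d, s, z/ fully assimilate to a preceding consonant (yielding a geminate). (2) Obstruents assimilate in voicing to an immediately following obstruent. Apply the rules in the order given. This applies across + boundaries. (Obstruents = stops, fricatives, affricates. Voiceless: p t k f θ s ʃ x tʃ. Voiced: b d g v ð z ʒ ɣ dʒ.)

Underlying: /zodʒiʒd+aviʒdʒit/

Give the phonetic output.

Rule 1: /d/ after /ʒ/ → [ʒ] (total assimilation)
After rule 1: zodʒiʒʒ+aviʒdʒit
Rule 2: no segment meets the rule's conditions; no change.

[zodʒiʒʒ+aviʒdʒit]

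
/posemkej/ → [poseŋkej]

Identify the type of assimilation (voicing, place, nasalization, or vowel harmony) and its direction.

/m/→[ŋ].
Each target copies a feature from the following segment, so the direction is regressive.

place assimilation, regressive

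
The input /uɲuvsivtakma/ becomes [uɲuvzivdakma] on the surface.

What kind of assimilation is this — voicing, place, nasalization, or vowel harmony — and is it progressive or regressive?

/s/→[z] /t/→[d].
Each target copies a feature from the preceding segment, so the direction is progressive.

voicing assimilation, progressive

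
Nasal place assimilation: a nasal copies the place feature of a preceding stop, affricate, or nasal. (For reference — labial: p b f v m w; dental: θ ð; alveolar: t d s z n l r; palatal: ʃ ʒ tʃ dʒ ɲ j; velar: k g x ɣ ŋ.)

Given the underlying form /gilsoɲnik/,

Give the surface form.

[gilsoɲɲik]

/n/ after /ɲ/ (palatal) → [ɲ]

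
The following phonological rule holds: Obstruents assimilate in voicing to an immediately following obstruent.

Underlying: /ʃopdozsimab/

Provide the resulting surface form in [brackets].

/p/ before /d/ (voiced) → [b]
/z/ before /s/ (voiceless) → [s]

[ʃobdossimab]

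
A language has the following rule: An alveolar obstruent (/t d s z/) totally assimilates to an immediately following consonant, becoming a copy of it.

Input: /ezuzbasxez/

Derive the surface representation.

/z/ before /b/ → [b] (total assimilation)
/s/ before /x/ → [x] (total assimilation)

[ezubbaxxez]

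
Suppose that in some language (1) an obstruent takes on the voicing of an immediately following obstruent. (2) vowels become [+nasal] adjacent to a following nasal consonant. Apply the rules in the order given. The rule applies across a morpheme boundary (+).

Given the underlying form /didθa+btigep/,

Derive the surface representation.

[ditθa+ptigep]

Rule 1: /d/ before /θ/ (voiceless) → [t]
Rule 1: /b/ before /t/ (voiceless) → [p]
After rule 1: ditθa+ptigep
Rule 2: no segment meets the rule's conditions; no change.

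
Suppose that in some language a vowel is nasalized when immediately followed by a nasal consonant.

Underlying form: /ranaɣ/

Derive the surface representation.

[rãnaɣ]

/a/ before nasal /n/ → [ã]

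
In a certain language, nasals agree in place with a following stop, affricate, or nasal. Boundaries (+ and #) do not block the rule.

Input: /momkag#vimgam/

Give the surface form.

/m/ before /k/ (velar) → [ŋ]
/m/ before /g/ (velar) → [ŋ]

[moŋkag#viŋgam]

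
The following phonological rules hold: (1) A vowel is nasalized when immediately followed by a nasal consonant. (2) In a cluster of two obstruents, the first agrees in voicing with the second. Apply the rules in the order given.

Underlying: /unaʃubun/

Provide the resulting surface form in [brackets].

[ũnaʃubũn]

Rule 1: /u/ before nasal /n/ → [ũ]
Rule 1: /u/ before nasal /n/ → [ũ]
After rule 1: ũnaʃubũn
Rule 2: no segment meets the rule's conditions; no change.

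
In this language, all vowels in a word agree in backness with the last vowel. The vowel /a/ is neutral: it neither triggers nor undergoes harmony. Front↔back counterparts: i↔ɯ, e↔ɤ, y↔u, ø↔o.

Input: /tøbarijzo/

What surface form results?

[tobarɯjzo]

/ø/ harmonizes with /o/ ([+back]) → [o]
/i/ harmonizes with /o/ ([+back]) → [ɯ]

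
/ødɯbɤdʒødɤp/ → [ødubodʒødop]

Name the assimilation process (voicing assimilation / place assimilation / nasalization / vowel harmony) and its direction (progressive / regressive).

vowel harmony, progressive

/ɯ/→[u] /ɤ/→[o] /ɤ/→[o].
Vowels agree with the first vowel, so the harmony is progressive.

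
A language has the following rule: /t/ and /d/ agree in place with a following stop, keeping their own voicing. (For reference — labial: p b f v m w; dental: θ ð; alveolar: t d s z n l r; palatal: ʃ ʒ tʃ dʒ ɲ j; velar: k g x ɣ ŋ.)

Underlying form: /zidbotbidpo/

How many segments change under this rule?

3

/d/ before /b/ (labial) → [b]
/t/ before /b/ (labial) → [p]
/d/ before /p/ (labial) → [b]
3 segments change.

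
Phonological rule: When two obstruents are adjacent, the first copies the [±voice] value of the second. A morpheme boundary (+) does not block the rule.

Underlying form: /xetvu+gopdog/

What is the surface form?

[xedvu+gobdog]

/t/ before /v/ (voiced) → [d]
/p/ before /d/ (voiced) → [b]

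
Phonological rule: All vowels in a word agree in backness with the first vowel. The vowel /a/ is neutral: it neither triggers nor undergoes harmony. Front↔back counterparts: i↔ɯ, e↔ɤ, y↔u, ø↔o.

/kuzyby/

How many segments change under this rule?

/y/ harmonizes with /u/ ([+back]) → [u]
/y/ harmonizes with /u/ ([+back]) → [u]
2 segments change.

2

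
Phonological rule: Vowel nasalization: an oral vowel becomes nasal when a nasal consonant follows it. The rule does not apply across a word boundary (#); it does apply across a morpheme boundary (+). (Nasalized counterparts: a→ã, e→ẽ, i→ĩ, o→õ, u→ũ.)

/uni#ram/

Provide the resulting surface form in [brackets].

[ũni#rãm]

/u/ before nasal /n/ → [ũ]
/a/ before nasal /m/ → [ã]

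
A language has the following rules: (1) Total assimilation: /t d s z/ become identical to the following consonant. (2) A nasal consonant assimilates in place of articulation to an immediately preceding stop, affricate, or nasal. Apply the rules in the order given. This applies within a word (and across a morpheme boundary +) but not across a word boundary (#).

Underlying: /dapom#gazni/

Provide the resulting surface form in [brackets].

[dapom#ganni]

Rule 1: /z/ before /n/ → [n] (total assimilation)
After rule 1: dapom#ganni
Rule 2: no segment meets the rule's conditions; no change.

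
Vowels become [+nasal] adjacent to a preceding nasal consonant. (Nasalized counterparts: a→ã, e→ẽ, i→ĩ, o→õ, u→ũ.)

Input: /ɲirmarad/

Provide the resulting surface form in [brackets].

[ɲĩrmãrad]

/i/ after nasal /ɲ/ → [ĩ]
/a/ after nasal /m/ → [ã]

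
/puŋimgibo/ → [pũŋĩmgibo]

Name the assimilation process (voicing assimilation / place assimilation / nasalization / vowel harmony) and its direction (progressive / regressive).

/u/→[ũ] /i/→[ĩ].
Each target copies a feature from the following segment, so the direction is regressive.

nasalization, regressive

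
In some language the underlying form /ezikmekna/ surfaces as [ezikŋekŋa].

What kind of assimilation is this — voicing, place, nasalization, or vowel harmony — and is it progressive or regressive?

place assimilation, progressive

/m/→[ŋ] /n/→[ŋ].
Each target copies a feature from the preceding segment, so the direction is progressive.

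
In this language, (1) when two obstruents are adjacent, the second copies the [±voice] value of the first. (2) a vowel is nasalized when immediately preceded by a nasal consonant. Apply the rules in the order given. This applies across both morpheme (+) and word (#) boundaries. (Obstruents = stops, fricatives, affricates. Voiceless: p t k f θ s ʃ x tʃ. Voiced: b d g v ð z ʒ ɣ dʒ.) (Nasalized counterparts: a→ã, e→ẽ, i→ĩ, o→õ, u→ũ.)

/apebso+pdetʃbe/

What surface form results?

[apebzo+ptetʃpe]

Rule 1: /s/ after /b/ (voiced) → [z]
Rule 1: /d/ after /p/ (voiceless) → [t]
Rule 1: /b/ after /tʃ/ (voiceless) → [p]
After rule 1: apebzo+ptetʃpe
Rule 2: no segment meets the rule's conditions; no change.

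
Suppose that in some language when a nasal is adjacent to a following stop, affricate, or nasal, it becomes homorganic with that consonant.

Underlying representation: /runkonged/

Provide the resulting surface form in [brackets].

[ruŋkoŋged]

/n/ before /k/ (velar) → [ŋ]
/n/ before /g/ (velar) → [ŋ]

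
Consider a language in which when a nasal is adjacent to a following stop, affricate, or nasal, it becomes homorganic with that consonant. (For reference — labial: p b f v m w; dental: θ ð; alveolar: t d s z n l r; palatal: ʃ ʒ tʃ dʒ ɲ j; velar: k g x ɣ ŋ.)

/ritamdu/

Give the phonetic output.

[ritandu]

/m/ before /d/ (alveolar) → [n]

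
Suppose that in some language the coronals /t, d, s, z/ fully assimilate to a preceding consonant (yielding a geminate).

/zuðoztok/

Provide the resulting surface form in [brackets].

[zuðozzok]

/t/ after /z/ → [z] (total assimilation)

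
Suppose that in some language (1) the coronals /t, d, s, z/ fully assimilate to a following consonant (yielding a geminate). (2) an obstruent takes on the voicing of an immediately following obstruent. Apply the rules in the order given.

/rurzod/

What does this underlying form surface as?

Rule 1: no segment meets the rule's conditions; no change.
After rule 1: rurzod
Rule 2: no segment meets the rule's conditions; no change.

[rurzod]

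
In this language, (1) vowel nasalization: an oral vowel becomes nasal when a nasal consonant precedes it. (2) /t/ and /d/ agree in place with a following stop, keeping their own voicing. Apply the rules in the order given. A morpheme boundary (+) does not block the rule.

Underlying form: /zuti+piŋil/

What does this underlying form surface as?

[zuti+piŋĩl]

Rule 1: /i/ after nasal /ŋ/ → [ĩ]
After rule 1: zuti+piŋĩl
Rule 2: no segment meets the rule's conditions; no change.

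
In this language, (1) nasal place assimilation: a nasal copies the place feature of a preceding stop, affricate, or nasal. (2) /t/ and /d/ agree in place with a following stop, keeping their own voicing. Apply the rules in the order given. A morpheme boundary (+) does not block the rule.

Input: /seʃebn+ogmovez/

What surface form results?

Rule 1: /n/ after /b/ (labial) → [m]
Rule 1: /m/ after /g/ (velar) → [ŋ]
After rule 1: seʃebm+ogŋovez
Rule 2: no segment meets the rule's conditions; no change.

[seʃebm+ogŋovez]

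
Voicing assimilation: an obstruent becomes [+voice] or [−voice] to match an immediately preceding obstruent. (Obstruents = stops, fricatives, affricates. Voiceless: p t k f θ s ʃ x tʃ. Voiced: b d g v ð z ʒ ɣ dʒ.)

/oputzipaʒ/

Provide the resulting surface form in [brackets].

/z/ after /t/ (voiceless) → [s]

[oputsipaʒ]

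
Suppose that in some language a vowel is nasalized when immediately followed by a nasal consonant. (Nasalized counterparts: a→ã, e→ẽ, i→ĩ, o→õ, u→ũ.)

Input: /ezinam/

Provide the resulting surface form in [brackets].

[ezĩnãm]

/i/ before nasal /n/ → [ĩ]
/a/ before nasal /m/ → [ã]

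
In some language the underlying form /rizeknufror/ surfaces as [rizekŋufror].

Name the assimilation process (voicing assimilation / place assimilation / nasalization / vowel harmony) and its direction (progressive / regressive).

/n/→[ŋ].
Each target copies a feature from the preceding segment, so the direction is progressive.

place assimilation, progressive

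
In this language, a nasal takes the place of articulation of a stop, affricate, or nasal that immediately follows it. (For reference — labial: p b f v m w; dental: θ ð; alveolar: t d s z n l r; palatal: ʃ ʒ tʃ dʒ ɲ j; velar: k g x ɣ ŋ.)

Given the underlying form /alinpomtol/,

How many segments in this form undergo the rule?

2

/n/ before /p/ (labial) → [m]
/m/ before /t/ (alveolar) → [n]
2 segments change.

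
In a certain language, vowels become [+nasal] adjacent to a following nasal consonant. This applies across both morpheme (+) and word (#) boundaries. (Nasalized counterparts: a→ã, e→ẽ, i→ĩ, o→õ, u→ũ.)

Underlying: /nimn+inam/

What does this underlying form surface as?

/i/ before nasal /m/ → [ĩ]
/i/ before nasal /n/ → [ĩ]
/a/ before nasal /m/ → [ã]

[nĩmn+ĩnãm]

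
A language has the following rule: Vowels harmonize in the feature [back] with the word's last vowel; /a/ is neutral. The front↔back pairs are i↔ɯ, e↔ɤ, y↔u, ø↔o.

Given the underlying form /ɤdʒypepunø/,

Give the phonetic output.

[edʒypepynø]

/ɤ/ harmonizes with /ø/ ([-back]) → [e]
/u/ harmonizes with /ø/ ([-back]) → [y]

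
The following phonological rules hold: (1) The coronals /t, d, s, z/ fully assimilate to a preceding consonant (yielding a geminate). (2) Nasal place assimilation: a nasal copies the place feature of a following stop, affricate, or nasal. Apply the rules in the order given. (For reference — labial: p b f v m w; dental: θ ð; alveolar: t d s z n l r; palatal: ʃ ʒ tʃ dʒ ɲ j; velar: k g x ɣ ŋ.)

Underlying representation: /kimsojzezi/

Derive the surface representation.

Rule 1: /s/ after /m/ → [m] (total assimilation)
Rule 1: /z/ after /j/ → [j] (total assimilation)
After rule 1: kimmojjezi
Rule 2: no segment meets the rule's conditions; no change.

[kimmojjezi]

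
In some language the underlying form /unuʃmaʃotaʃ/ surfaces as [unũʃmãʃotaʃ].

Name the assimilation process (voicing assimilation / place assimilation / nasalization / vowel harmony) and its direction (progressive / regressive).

nasalization, progressive

/u/→[ũ] /a/→[ã].
Each target copies a feature from the preceding segment, so the direction is progressive.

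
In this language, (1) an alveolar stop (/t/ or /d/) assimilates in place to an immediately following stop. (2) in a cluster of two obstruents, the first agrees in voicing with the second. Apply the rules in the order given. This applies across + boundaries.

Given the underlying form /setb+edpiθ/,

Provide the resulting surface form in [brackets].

[sebb+eppiθ]

Rule 1: /t/ before /b/ (labial) → [p]
Rule 1: /d/ before /p/ (labial) → [b]
After rule 1: sepb+ebpiθ
Rule 2: /p/ before /b/ (voiced) → [b]
Rule 2: /b/ before /p/ (voiceless) → [p]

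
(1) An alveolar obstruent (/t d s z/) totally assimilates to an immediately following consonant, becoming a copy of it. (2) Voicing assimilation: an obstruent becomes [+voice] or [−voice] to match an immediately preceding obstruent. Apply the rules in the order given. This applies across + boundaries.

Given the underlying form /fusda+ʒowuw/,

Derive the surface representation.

Rule 1: /s/ before /d/ → [d] (total assimilation)
After rule 1: fudda+ʒowuw
Rule 2: no segment meets the rule's conditions; no change.

[fudda+ʒowuw]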